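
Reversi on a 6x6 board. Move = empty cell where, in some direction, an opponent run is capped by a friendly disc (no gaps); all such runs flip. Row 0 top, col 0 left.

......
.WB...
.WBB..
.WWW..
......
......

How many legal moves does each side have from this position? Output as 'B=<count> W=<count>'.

-- B to move --
(0,0): flips 1 -> legal
(0,1): no bracket -> illegal
(0,2): no bracket -> illegal
(1,0): flips 1 -> legal
(2,0): flips 1 -> legal
(2,4): no bracket -> illegal
(3,0): flips 1 -> legal
(3,4): no bracket -> illegal
(4,0): flips 1 -> legal
(4,1): flips 1 -> legal
(4,2): flips 1 -> legal
(4,3): flips 1 -> legal
(4,4): flips 1 -> legal
B mobility = 9
-- W to move --
(0,1): no bracket -> illegal
(0,2): flips 2 -> legal
(0,3): flips 1 -> legal
(1,3): flips 3 -> legal
(1,4): flips 1 -> legal
(2,4): flips 2 -> legal
(3,4): no bracket -> illegal
W mobility = 5

Answer: B=9 W=5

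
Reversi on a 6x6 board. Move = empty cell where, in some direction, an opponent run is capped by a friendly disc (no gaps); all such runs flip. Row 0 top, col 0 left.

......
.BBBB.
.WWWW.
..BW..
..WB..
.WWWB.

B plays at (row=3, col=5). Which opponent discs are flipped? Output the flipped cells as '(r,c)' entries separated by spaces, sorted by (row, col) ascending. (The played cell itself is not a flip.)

Dir NW: opp run (2,4) capped by B -> flip
Dir N: first cell '.' (not opp) -> no flip
Dir NE: edge -> no flip
Dir W: first cell '.' (not opp) -> no flip
Dir E: edge -> no flip
Dir SW: first cell '.' (not opp) -> no flip
Dir S: first cell '.' (not opp) -> no flip
Dir SE: edge -> no flip

Answer: (2,4)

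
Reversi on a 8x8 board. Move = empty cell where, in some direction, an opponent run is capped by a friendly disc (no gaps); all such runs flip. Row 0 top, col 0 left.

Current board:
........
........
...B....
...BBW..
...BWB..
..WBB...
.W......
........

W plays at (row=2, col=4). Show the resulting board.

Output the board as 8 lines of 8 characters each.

Place W at (2,4); scan 8 dirs for brackets.
Dir NW: first cell '.' (not opp) -> no flip
Dir N: first cell '.' (not opp) -> no flip
Dir NE: first cell '.' (not opp) -> no flip
Dir W: opp run (2,3), next='.' -> no flip
Dir E: first cell '.' (not opp) -> no flip
Dir SW: opp run (3,3), next='.' -> no flip
Dir S: opp run (3,4) capped by W -> flip
Dir SE: first cell 'W' (not opp) -> no flip
All flips: (3,4)

Answer: ........
........
...BW...
...BWW..
...BWB..
..WBB...
.W......
........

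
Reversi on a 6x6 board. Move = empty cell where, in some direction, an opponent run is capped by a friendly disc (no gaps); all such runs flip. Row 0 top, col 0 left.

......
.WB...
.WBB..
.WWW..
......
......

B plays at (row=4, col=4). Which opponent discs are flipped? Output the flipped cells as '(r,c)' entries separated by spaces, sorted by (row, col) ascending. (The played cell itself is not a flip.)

Answer: (3,3)

Derivation:
Dir NW: opp run (3,3) capped by B -> flip
Dir N: first cell '.' (not opp) -> no flip
Dir NE: first cell '.' (not opp) -> no flip
Dir W: first cell '.' (not opp) -> no flip
Dir E: first cell '.' (not opp) -> no flip
Dir SW: first cell '.' (not opp) -> no flip
Dir S: first cell '.' (not opp) -> no flip
Dir SE: first cell '.' (not opp) -> no flip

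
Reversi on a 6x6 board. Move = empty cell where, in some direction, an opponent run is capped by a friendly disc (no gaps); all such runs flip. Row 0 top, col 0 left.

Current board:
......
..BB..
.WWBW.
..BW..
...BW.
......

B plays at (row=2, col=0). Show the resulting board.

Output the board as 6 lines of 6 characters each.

Answer: ......
..BB..
BBBBW.
..BW..
...BW.
......

Derivation:
Place B at (2,0); scan 8 dirs for brackets.
Dir NW: edge -> no flip
Dir N: first cell '.' (not opp) -> no flip
Dir NE: first cell '.' (not opp) -> no flip
Dir W: edge -> no flip
Dir E: opp run (2,1) (2,2) capped by B -> flip
Dir SW: edge -> no flip
Dir S: first cell '.' (not opp) -> no flip
Dir SE: first cell '.' (not opp) -> no flip
All flips: (2,1) (2,2)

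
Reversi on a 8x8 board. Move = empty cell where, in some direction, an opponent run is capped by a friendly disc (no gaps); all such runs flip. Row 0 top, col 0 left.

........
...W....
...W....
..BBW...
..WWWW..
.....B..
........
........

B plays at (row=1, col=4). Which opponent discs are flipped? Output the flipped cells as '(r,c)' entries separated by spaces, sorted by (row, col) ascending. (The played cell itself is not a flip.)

Dir NW: first cell '.' (not opp) -> no flip
Dir N: first cell '.' (not opp) -> no flip
Dir NE: first cell '.' (not opp) -> no flip
Dir W: opp run (1,3), next='.' -> no flip
Dir E: first cell '.' (not opp) -> no flip
Dir SW: opp run (2,3) capped by B -> flip
Dir S: first cell '.' (not opp) -> no flip
Dir SE: first cell '.' (not opp) -> no flip

Answer: (2,3)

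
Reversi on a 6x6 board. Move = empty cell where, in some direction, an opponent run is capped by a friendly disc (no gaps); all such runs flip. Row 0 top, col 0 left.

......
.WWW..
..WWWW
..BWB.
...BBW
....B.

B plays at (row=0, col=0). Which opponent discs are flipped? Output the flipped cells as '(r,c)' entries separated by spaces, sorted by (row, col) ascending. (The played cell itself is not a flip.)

Answer: (1,1) (2,2) (3,3)

Derivation:
Dir NW: edge -> no flip
Dir N: edge -> no flip
Dir NE: edge -> no flip
Dir W: edge -> no flip
Dir E: first cell '.' (not opp) -> no flip
Dir SW: edge -> no flip
Dir S: first cell '.' (not opp) -> no flip
Dir SE: opp run (1,1) (2,2) (3,3) capped by B -> flip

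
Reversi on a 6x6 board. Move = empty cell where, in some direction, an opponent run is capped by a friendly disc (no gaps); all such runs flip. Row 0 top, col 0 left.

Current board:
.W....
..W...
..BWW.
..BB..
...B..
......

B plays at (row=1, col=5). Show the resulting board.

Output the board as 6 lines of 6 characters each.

Answer: .W....
..W..B
..BWB.
..BB..
...B..
......

Derivation:
Place B at (1,5); scan 8 dirs for brackets.
Dir NW: first cell '.' (not opp) -> no flip
Dir N: first cell '.' (not opp) -> no flip
Dir NE: edge -> no flip
Dir W: first cell '.' (not opp) -> no flip
Dir E: edge -> no flip
Dir SW: opp run (2,4) capped by B -> flip
Dir S: first cell '.' (not opp) -> no flip
Dir SE: edge -> no flip
All flips: (2,4)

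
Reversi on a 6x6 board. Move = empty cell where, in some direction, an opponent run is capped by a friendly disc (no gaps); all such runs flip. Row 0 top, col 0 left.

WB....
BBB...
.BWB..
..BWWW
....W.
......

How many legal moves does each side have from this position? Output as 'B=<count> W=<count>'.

-- B to move --
(1,3): no bracket -> illegal
(2,4): no bracket -> illegal
(2,5): no bracket -> illegal
(3,1): no bracket -> illegal
(4,2): no bracket -> illegal
(4,3): flips 1 -> legal
(4,5): flips 1 -> legal
(5,3): no bracket -> illegal
(5,4): no bracket -> illegal
(5,5): flips 3 -> legal
B mobility = 3
-- W to move --
(0,2): flips 2 -> legal
(0,3): no bracket -> illegal
(1,3): flips 1 -> legal
(1,4): no bracket -> illegal
(2,0): flips 2 -> legal
(2,4): flips 1 -> legal
(3,0): no bracket -> illegal
(3,1): flips 1 -> legal
(4,1): no bracket -> illegal
(4,2): flips 1 -> legal
(4,3): no bracket -> illegal
W mobility = 6

Answer: B=3 W=6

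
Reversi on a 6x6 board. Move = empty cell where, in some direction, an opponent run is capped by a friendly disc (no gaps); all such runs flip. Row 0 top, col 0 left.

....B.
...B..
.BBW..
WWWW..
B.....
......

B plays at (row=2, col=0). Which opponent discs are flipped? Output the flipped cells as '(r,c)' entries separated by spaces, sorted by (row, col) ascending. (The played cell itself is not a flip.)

Dir NW: edge -> no flip
Dir N: first cell '.' (not opp) -> no flip
Dir NE: first cell '.' (not opp) -> no flip
Dir W: edge -> no flip
Dir E: first cell 'B' (not opp) -> no flip
Dir SW: edge -> no flip
Dir S: opp run (3,0) capped by B -> flip
Dir SE: opp run (3,1), next='.' -> no flip

Answer: (3,0)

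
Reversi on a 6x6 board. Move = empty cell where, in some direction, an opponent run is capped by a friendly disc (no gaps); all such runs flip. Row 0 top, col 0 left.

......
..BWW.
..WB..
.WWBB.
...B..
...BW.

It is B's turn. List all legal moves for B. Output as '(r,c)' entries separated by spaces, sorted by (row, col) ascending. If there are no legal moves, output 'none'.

Answer: (0,3) (0,5) (1,1) (1,5) (2,1) (3,0) (4,1) (4,2) (5,5)

Derivation:
(0,2): no bracket -> illegal
(0,3): flips 1 -> legal
(0,4): no bracket -> illegal
(0,5): flips 1 -> legal
(1,1): flips 1 -> legal
(1,5): flips 2 -> legal
(2,0): no bracket -> illegal
(2,1): flips 2 -> legal
(2,4): no bracket -> illegal
(2,5): no bracket -> illegal
(3,0): flips 2 -> legal
(4,0): no bracket -> illegal
(4,1): flips 1 -> legal
(4,2): flips 2 -> legal
(4,4): no bracket -> illegal
(4,5): no bracket -> illegal
(5,5): flips 1 -> legal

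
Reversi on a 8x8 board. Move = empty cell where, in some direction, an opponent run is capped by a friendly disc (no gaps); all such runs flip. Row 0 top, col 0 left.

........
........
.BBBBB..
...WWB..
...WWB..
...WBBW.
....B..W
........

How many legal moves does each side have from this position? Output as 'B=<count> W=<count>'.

Answer: B=6 W=13

Derivation:
-- B to move --
(3,2): flips 3 -> legal
(4,2): flips 4 -> legal
(4,6): no bracket -> illegal
(4,7): no bracket -> illegal
(5,2): flips 3 -> legal
(5,7): flips 1 -> legal
(6,2): flips 2 -> legal
(6,3): flips 3 -> legal
(6,5): no bracket -> illegal
(6,6): no bracket -> illegal
(7,6): no bracket -> illegal
(7,7): no bracket -> illegal
B mobility = 6
-- W to move --
(1,0): no bracket -> illegal
(1,1): flips 1 -> legal
(1,2): flips 1 -> legal
(1,3): flips 1 -> legal
(1,4): flips 1 -> legal
(1,5): flips 1 -> legal
(1,6): flips 1 -> legal
(2,0): no bracket -> illegal
(2,6): flips 1 -> legal
(3,0): no bracket -> illegal
(3,1): no bracket -> illegal
(3,2): no bracket -> illegal
(3,6): flips 1 -> legal
(4,6): flips 1 -> legal
(6,3): no bracket -> illegal
(6,5): flips 1 -> legal
(6,6): flips 1 -> legal
(7,3): no bracket -> illegal
(7,4): flips 2 -> legal
(7,5): flips 1 -> legal
W mobility = 13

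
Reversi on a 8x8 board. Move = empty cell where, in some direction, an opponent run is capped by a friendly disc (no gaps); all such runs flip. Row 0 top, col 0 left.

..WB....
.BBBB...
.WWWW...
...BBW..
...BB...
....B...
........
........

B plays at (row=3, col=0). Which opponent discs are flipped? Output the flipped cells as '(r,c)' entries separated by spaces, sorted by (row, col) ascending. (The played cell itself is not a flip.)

Dir NW: edge -> no flip
Dir N: first cell '.' (not opp) -> no flip
Dir NE: opp run (2,1) capped by B -> flip
Dir W: edge -> no flip
Dir E: first cell '.' (not opp) -> no flip
Dir SW: edge -> no flip
Dir S: first cell '.' (not opp) -> no flip
Dir SE: first cell '.' (not opp) -> no flip

Answer: (2,1)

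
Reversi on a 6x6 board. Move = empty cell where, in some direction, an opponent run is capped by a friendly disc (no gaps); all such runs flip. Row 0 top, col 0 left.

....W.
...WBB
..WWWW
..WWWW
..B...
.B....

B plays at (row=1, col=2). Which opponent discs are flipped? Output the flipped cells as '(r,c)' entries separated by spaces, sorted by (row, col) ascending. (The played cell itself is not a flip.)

Answer: (1,3) (2,2) (3,2)

Derivation:
Dir NW: first cell '.' (not opp) -> no flip
Dir N: first cell '.' (not opp) -> no flip
Dir NE: first cell '.' (not opp) -> no flip
Dir W: first cell '.' (not opp) -> no flip
Dir E: opp run (1,3) capped by B -> flip
Dir SW: first cell '.' (not opp) -> no flip
Dir S: opp run (2,2) (3,2) capped by B -> flip
Dir SE: opp run (2,3) (3,4), next='.' -> no flip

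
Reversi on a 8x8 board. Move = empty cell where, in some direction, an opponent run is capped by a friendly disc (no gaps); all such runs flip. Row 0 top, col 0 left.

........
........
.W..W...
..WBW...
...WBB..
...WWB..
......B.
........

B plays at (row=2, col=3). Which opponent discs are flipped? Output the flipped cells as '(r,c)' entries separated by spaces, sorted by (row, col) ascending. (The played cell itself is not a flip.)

Dir NW: first cell '.' (not opp) -> no flip
Dir N: first cell '.' (not opp) -> no flip
Dir NE: first cell '.' (not opp) -> no flip
Dir W: first cell '.' (not opp) -> no flip
Dir E: opp run (2,4), next='.' -> no flip
Dir SW: opp run (3,2), next='.' -> no flip
Dir S: first cell 'B' (not opp) -> no flip
Dir SE: opp run (3,4) capped by B -> flip

Answer: (3,4)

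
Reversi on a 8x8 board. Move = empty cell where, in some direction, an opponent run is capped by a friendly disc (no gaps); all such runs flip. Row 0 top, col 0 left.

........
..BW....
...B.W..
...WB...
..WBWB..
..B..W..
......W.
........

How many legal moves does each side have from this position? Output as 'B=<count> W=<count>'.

-- B to move --
(0,2): no bracket -> illegal
(0,3): flips 1 -> legal
(0,4): no bracket -> illegal
(1,4): flips 1 -> legal
(1,5): no bracket -> illegal
(1,6): flips 1 -> legal
(2,2): no bracket -> illegal
(2,4): no bracket -> illegal
(2,6): no bracket -> illegal
(3,1): no bracket -> illegal
(3,2): flips 2 -> legal
(3,5): no bracket -> illegal
(3,6): no bracket -> illegal
(4,1): flips 1 -> legal
(4,6): no bracket -> illegal
(5,1): no bracket -> illegal
(5,3): no bracket -> illegal
(5,4): flips 1 -> legal
(5,6): no bracket -> illegal
(5,7): no bracket -> illegal
(6,4): no bracket -> illegal
(6,5): flips 1 -> legal
(6,7): no bracket -> illegal
(7,5): no bracket -> illegal
(7,6): no bracket -> illegal
(7,7): no bracket -> illegal
B mobility = 7
-- W to move --
(0,1): no bracket -> illegal
(0,2): no bracket -> illegal
(0,3): no bracket -> illegal
(1,1): flips 1 -> legal
(1,4): no bracket -> illegal
(2,1): no bracket -> illegal
(2,2): no bracket -> illegal
(2,4): flips 1 -> legal
(3,2): no bracket -> illegal
(3,5): flips 2 -> legal
(3,6): no bracket -> illegal
(4,1): no bracket -> illegal
(4,6): flips 1 -> legal
(5,1): no bracket -> illegal
(5,3): flips 1 -> legal
(5,4): no bracket -> illegal
(5,6): no bracket -> illegal
(6,1): flips 3 -> legal
(6,2): flips 1 -> legal
(6,3): no bracket -> illegal
W mobility = 7

Answer: B=7 W=7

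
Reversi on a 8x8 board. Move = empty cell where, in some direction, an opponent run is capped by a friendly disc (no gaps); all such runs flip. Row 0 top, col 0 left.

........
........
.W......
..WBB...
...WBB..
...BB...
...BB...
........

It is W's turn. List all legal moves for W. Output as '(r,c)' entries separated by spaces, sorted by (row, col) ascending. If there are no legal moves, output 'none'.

Answer: (2,3) (2,5) (3,5) (4,6) (6,5) (7,3)

Derivation:
(2,2): no bracket -> illegal
(2,3): flips 1 -> legal
(2,4): no bracket -> illegal
(2,5): flips 1 -> legal
(3,5): flips 2 -> legal
(3,6): no bracket -> illegal
(4,2): no bracket -> illegal
(4,6): flips 2 -> legal
(5,2): no bracket -> illegal
(5,5): no bracket -> illegal
(5,6): no bracket -> illegal
(6,2): no bracket -> illegal
(6,5): flips 1 -> legal
(7,2): no bracket -> illegal
(7,3): flips 2 -> legal
(7,4): no bracket -> illegal
(7,5): no bracket -> illegal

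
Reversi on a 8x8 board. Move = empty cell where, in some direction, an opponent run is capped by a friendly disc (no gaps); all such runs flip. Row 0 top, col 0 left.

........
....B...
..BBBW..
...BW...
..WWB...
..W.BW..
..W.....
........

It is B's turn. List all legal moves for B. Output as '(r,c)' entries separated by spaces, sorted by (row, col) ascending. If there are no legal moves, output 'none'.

(1,5): no bracket -> illegal
(1,6): no bracket -> illegal
(2,6): flips 1 -> legal
(3,1): no bracket -> illegal
(3,2): flips 1 -> legal
(3,5): flips 1 -> legal
(3,6): flips 1 -> legal
(4,1): flips 2 -> legal
(4,5): flips 1 -> legal
(4,6): no bracket -> illegal
(5,1): flips 1 -> legal
(5,3): flips 1 -> legal
(5,6): flips 1 -> legal
(6,1): no bracket -> illegal
(6,3): no bracket -> illegal
(6,4): no bracket -> illegal
(6,5): no bracket -> illegal
(6,6): flips 1 -> legal
(7,1): no bracket -> illegal
(7,2): no bracket -> illegal
(7,3): no bracket -> illegal

Answer: (2,6) (3,2) (3,5) (3,6) (4,1) (4,5) (5,1) (5,3) (5,6) (6,6)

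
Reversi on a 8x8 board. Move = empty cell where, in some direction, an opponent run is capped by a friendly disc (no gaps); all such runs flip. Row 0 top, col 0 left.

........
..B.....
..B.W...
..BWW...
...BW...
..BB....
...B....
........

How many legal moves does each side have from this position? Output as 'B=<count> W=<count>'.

-- B to move --
(1,3): no bracket -> illegal
(1,4): no bracket -> illegal
(1,5): no bracket -> illegal
(2,3): flips 1 -> legal
(2,5): flips 1 -> legal
(3,5): flips 3 -> legal
(4,2): no bracket -> illegal
(4,5): flips 1 -> legal
(5,4): no bracket -> illegal
(5,5): flips 2 -> legal
B mobility = 5
-- W to move --
(0,1): no bracket -> illegal
(0,2): no bracket -> illegal
(0,3): no bracket -> illegal
(1,1): flips 1 -> legal
(1,3): no bracket -> illegal
(2,1): no bracket -> illegal
(2,3): no bracket -> illegal
(3,1): flips 1 -> legal
(4,1): no bracket -> illegal
(4,2): flips 1 -> legal
(5,1): no bracket -> illegal
(5,4): no bracket -> illegal
(6,1): flips 2 -> legal
(6,2): flips 1 -> legal
(6,4): no bracket -> illegal
(7,2): no bracket -> illegal
(7,3): flips 3 -> legal
(7,4): no bracket -> illegal
W mobility = 6

Answer: B=5 W=6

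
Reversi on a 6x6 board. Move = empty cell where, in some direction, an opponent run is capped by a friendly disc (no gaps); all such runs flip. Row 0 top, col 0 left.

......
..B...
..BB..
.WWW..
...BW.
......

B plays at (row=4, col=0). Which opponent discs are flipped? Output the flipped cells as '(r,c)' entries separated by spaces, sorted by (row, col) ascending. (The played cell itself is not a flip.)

Answer: (3,1)

Derivation:
Dir NW: edge -> no flip
Dir N: first cell '.' (not opp) -> no flip
Dir NE: opp run (3,1) capped by B -> flip
Dir W: edge -> no flip
Dir E: first cell '.' (not opp) -> no flip
Dir SW: edge -> no flip
Dir S: first cell '.' (not opp) -> no flip
Dir SE: first cell '.' (not opp) -> no flip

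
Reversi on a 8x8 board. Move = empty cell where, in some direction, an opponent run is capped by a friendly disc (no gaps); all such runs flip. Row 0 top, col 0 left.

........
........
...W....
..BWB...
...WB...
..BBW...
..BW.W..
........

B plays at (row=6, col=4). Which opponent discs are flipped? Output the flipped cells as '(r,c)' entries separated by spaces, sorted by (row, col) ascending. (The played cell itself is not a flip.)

Answer: (5,4) (6,3)

Derivation:
Dir NW: first cell 'B' (not opp) -> no flip
Dir N: opp run (5,4) capped by B -> flip
Dir NE: first cell '.' (not opp) -> no flip
Dir W: opp run (6,3) capped by B -> flip
Dir E: opp run (6,5), next='.' -> no flip
Dir SW: first cell '.' (not opp) -> no flip
Dir S: first cell '.' (not opp) -> no flip
Dir SE: first cell '.' (not opp) -> no flip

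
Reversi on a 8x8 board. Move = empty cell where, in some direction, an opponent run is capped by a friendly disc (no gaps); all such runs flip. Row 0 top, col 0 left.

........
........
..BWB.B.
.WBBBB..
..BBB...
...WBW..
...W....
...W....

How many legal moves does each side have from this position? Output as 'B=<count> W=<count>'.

-- B to move --
(1,2): flips 1 -> legal
(1,3): flips 1 -> legal
(1,4): flips 1 -> legal
(2,0): flips 1 -> legal
(2,1): no bracket -> illegal
(3,0): flips 1 -> legal
(4,0): flips 1 -> legal
(4,1): no bracket -> illegal
(4,5): no bracket -> illegal
(4,6): no bracket -> illegal
(5,2): flips 1 -> legal
(5,6): flips 1 -> legal
(6,2): flips 1 -> legal
(6,4): flips 1 -> legal
(6,5): no bracket -> illegal
(6,6): flips 1 -> legal
(7,2): flips 1 -> legal
(7,4): no bracket -> illegal
B mobility = 12
-- W to move --
(1,1): flips 3 -> legal
(1,2): no bracket -> illegal
(1,3): flips 1 -> legal
(1,4): no bracket -> illegal
(1,5): no bracket -> illegal
(1,6): no bracket -> illegal
(1,7): flips 3 -> legal
(2,1): flips 1 -> legal
(2,5): flips 1 -> legal
(2,7): no bracket -> illegal
(3,6): flips 4 -> legal
(3,7): no bracket -> illegal
(4,1): flips 1 -> legal
(4,5): flips 2 -> legal
(4,6): no bracket -> illegal
(5,1): no bracket -> illegal
(5,2): no bracket -> illegal
(6,4): no bracket -> illegal
(6,5): no bracket -> illegal
W mobility = 8

Answer: B=12 W=8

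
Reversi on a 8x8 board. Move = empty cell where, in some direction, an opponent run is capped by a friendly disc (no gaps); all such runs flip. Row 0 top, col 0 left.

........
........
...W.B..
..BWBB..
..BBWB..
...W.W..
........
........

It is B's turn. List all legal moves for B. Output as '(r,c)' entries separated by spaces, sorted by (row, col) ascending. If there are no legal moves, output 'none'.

Answer: (1,2) (1,3) (1,4) (2,4) (5,4) (6,2) (6,3) (6,4) (6,5)

Derivation:
(1,2): flips 1 -> legal
(1,3): flips 2 -> legal
(1,4): flips 1 -> legal
(2,2): no bracket -> illegal
(2,4): flips 1 -> legal
(4,6): no bracket -> illegal
(5,2): no bracket -> illegal
(5,4): flips 1 -> legal
(5,6): no bracket -> illegal
(6,2): flips 2 -> legal
(6,3): flips 1 -> legal
(6,4): flips 1 -> legal
(6,5): flips 1 -> legal
(6,6): no bracket -> illegal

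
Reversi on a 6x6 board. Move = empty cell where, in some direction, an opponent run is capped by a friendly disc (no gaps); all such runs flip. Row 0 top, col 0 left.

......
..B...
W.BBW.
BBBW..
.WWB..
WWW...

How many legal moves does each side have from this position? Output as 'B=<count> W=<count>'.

Answer: B=6 W=9

Derivation:
-- B to move --
(1,0): flips 1 -> legal
(1,1): no bracket -> illegal
(1,3): no bracket -> illegal
(1,4): no bracket -> illegal
(1,5): no bracket -> illegal
(2,1): no bracket -> illegal
(2,5): flips 1 -> legal
(3,4): flips 1 -> legal
(3,5): no bracket -> illegal
(4,0): flips 2 -> legal
(4,4): flips 1 -> legal
(5,3): flips 1 -> legal
B mobility = 6
-- W to move --
(0,1): no bracket -> illegal
(0,2): flips 3 -> legal
(0,3): no bracket -> illegal
(1,1): flips 1 -> legal
(1,3): flips 1 -> legal
(1,4): flips 2 -> legal
(2,1): flips 3 -> legal
(3,4): flips 1 -> legal
(4,0): flips 1 -> legal
(4,4): flips 1 -> legal
(5,3): flips 1 -> legal
(5,4): no bracket -> illegal
W mobility = 9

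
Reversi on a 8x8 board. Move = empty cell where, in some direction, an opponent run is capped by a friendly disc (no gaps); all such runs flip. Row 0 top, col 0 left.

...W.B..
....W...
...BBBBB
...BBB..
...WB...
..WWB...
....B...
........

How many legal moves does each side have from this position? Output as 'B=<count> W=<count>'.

-- B to move --
(0,2): no bracket -> illegal
(0,4): flips 1 -> legal
(1,2): no bracket -> illegal
(1,3): no bracket -> illegal
(1,5): no bracket -> illegal
(3,2): flips 1 -> legal
(4,1): no bracket -> illegal
(4,2): flips 2 -> legal
(5,1): flips 2 -> legal
(6,1): flips 2 -> legal
(6,2): flips 1 -> legal
(6,3): flips 2 -> legal
B mobility = 7
-- W to move --
(0,4): no bracket -> illegal
(0,6): no bracket -> illegal
(1,2): no bracket -> illegal
(1,3): flips 2 -> legal
(1,5): no bracket -> illegal
(1,6): flips 2 -> legal
(1,7): flips 3 -> legal
(2,2): no bracket -> illegal
(3,2): flips 1 -> legal
(3,6): flips 1 -> legal
(3,7): no bracket -> illegal
(4,2): no bracket -> illegal
(4,5): flips 1 -> legal
(4,6): no bracket -> illegal
(5,5): flips 1 -> legal
(6,3): no bracket -> illegal
(6,5): flips 1 -> legal
(7,3): no bracket -> illegal
(7,4): flips 5 -> legal
(7,5): flips 1 -> legal
W mobility = 10

Answer: B=7 W=10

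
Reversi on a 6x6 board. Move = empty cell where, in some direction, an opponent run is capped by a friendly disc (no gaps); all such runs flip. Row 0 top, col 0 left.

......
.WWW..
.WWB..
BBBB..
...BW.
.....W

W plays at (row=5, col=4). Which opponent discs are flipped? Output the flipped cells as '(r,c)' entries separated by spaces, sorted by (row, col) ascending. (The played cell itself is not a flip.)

Answer: (3,2) (4,3)

Derivation:
Dir NW: opp run (4,3) (3,2) capped by W -> flip
Dir N: first cell 'W' (not opp) -> no flip
Dir NE: first cell '.' (not opp) -> no flip
Dir W: first cell '.' (not opp) -> no flip
Dir E: first cell 'W' (not opp) -> no flip
Dir SW: edge -> no flip
Dir S: edge -> no flip
Dir SE: edge -> no flip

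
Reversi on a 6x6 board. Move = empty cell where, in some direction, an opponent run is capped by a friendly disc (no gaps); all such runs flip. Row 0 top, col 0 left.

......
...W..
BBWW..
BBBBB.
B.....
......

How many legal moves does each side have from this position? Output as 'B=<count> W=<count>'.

Answer: B=6 W=5

Derivation:
-- B to move --
(0,2): no bracket -> illegal
(0,3): flips 2 -> legal
(0,4): flips 2 -> legal
(1,1): flips 1 -> legal
(1,2): flips 2 -> legal
(1,4): flips 1 -> legal
(2,4): flips 2 -> legal
B mobility = 6
-- W to move --
(1,0): no bracket -> illegal
(1,1): no bracket -> illegal
(1,2): no bracket -> illegal
(2,4): no bracket -> illegal
(2,5): no bracket -> illegal
(3,5): no bracket -> illegal
(4,1): flips 1 -> legal
(4,2): flips 1 -> legal
(4,3): flips 1 -> legal
(4,4): flips 1 -> legal
(4,5): flips 1 -> legal
(5,0): no bracket -> illegal
(5,1): no bracket -> illegal
W mobility = 5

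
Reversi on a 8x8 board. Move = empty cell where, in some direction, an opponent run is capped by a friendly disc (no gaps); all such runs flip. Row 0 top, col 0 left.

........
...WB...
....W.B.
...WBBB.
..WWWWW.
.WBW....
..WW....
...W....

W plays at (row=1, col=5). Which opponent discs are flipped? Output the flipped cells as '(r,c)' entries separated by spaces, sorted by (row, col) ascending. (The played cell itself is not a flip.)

Dir NW: first cell '.' (not opp) -> no flip
Dir N: first cell '.' (not opp) -> no flip
Dir NE: first cell '.' (not opp) -> no flip
Dir W: opp run (1,4) capped by W -> flip
Dir E: first cell '.' (not opp) -> no flip
Dir SW: first cell 'W' (not opp) -> no flip
Dir S: first cell '.' (not opp) -> no flip
Dir SE: opp run (2,6), next='.' -> no flip

Answer: (1,4)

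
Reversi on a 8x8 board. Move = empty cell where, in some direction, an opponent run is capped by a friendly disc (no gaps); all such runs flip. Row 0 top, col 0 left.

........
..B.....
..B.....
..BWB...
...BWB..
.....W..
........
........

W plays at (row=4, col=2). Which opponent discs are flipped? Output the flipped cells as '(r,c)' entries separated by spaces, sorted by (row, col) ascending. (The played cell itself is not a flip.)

Answer: (4,3)

Derivation:
Dir NW: first cell '.' (not opp) -> no flip
Dir N: opp run (3,2) (2,2) (1,2), next='.' -> no flip
Dir NE: first cell 'W' (not opp) -> no flip
Dir W: first cell '.' (not opp) -> no flip
Dir E: opp run (4,3) capped by W -> flip
Dir SW: first cell '.' (not opp) -> no flip
Dir S: first cell '.' (not opp) -> no flip
Dir SE: first cell '.' (not opp) -> no flip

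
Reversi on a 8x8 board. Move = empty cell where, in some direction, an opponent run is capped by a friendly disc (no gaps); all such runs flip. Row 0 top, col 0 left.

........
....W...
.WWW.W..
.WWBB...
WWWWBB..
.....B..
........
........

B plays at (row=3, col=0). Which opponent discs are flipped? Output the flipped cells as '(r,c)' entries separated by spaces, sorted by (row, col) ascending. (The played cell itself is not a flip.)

Answer: (3,1) (3,2)

Derivation:
Dir NW: edge -> no flip
Dir N: first cell '.' (not opp) -> no flip
Dir NE: opp run (2,1), next='.' -> no flip
Dir W: edge -> no flip
Dir E: opp run (3,1) (3,2) capped by B -> flip
Dir SW: edge -> no flip
Dir S: opp run (4,0), next='.' -> no flip
Dir SE: opp run (4,1), next='.' -> no flip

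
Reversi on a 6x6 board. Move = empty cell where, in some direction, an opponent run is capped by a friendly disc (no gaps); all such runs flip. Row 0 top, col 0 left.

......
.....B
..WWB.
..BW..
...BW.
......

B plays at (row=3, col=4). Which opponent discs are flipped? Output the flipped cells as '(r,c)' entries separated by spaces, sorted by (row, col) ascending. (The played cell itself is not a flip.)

Answer: (3,3)

Derivation:
Dir NW: opp run (2,3), next='.' -> no flip
Dir N: first cell 'B' (not opp) -> no flip
Dir NE: first cell '.' (not opp) -> no flip
Dir W: opp run (3,3) capped by B -> flip
Dir E: first cell '.' (not opp) -> no flip
Dir SW: first cell 'B' (not opp) -> no flip
Dir S: opp run (4,4), next='.' -> no flip
Dir SE: first cell '.' (not opp) -> no flip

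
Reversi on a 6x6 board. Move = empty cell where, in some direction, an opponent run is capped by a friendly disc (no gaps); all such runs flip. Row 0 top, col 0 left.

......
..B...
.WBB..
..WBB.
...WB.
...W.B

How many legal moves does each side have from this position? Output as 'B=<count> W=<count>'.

Answer: B=6 W=8

Derivation:
-- B to move --
(1,0): no bracket -> illegal
(1,1): no bracket -> illegal
(2,0): flips 1 -> legal
(3,0): flips 1 -> legal
(3,1): flips 1 -> legal
(4,1): flips 1 -> legal
(4,2): flips 2 -> legal
(5,2): flips 1 -> legal
(5,4): no bracket -> illegal
B mobility = 6
-- W to move --
(0,1): no bracket -> illegal
(0,2): flips 2 -> legal
(0,3): flips 1 -> legal
(1,1): no bracket -> illegal
(1,3): flips 2 -> legal
(1,4): flips 1 -> legal
(2,4): flips 2 -> legal
(2,5): flips 1 -> legal
(3,1): no bracket -> illegal
(3,5): flips 3 -> legal
(4,2): no bracket -> illegal
(4,5): flips 1 -> legal
(5,4): no bracket -> illegal
W mobility = 8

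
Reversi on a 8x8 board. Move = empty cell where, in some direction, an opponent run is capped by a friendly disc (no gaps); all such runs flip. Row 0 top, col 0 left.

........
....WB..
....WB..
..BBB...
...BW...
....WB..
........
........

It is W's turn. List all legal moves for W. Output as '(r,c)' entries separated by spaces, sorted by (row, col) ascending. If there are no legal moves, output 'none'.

(0,4): no bracket -> illegal
(0,5): no bracket -> illegal
(0,6): flips 1 -> legal
(1,6): flips 1 -> legal
(2,1): flips 2 -> legal
(2,2): flips 1 -> legal
(2,3): no bracket -> illegal
(2,6): flips 1 -> legal
(3,1): no bracket -> illegal
(3,5): no bracket -> illegal
(3,6): flips 1 -> legal
(4,1): no bracket -> illegal
(4,2): flips 2 -> legal
(4,5): no bracket -> illegal
(4,6): no bracket -> illegal
(5,2): no bracket -> illegal
(5,3): no bracket -> illegal
(5,6): flips 1 -> legal
(6,4): no bracket -> illegal
(6,5): no bracket -> illegal
(6,6): flips 1 -> legal

Answer: (0,6) (1,6) (2,1) (2,2) (2,6) (3,6) (4,2) (5,6) (6,6)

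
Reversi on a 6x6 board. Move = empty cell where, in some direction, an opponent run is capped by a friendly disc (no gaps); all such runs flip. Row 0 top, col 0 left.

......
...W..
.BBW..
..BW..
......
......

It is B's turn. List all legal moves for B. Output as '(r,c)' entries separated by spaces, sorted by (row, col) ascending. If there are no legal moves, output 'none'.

Answer: (0,4) (1,4) (2,4) (3,4) (4,4)

Derivation:
(0,2): no bracket -> illegal
(0,3): no bracket -> illegal
(0,4): flips 1 -> legal
(1,2): no bracket -> illegal
(1,4): flips 1 -> legal
(2,4): flips 1 -> legal
(3,4): flips 1 -> legal
(4,2): no bracket -> illegal
(4,3): no bracket -> illegal
(4,4): flips 1 -> legal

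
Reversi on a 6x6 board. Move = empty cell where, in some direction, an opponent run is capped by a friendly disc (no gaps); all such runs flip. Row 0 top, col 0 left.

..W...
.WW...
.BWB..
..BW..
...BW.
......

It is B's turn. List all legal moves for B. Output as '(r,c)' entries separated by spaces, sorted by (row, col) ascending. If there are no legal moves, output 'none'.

Answer: (0,1) (0,3) (3,4) (4,5)

Derivation:
(0,0): no bracket -> illegal
(0,1): flips 2 -> legal
(0,3): flips 1 -> legal
(1,0): no bracket -> illegal
(1,3): no bracket -> illegal
(2,0): no bracket -> illegal
(2,4): no bracket -> illegal
(3,1): no bracket -> illegal
(3,4): flips 1 -> legal
(3,5): no bracket -> illegal
(4,2): no bracket -> illegal
(4,5): flips 1 -> legal
(5,3): no bracket -> illegal
(5,4): no bracket -> illegal
(5,5): no bracket -> illegal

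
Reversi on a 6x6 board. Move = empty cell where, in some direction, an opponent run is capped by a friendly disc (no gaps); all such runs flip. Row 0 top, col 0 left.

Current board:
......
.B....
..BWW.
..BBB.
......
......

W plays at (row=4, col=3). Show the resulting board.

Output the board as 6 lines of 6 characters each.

Answer: ......
.B....
..BWW.
..BWB.
...W..
......

Derivation:
Place W at (4,3); scan 8 dirs for brackets.
Dir NW: opp run (3,2), next='.' -> no flip
Dir N: opp run (3,3) capped by W -> flip
Dir NE: opp run (3,4), next='.' -> no flip
Dir W: first cell '.' (not opp) -> no flip
Dir E: first cell '.' (not opp) -> no flip
Dir SW: first cell '.' (not opp) -> no flip
Dir S: first cell '.' (not opp) -> no flip
Dir SE: first cell '.' (not opp) -> no flip
All flips: (3,3)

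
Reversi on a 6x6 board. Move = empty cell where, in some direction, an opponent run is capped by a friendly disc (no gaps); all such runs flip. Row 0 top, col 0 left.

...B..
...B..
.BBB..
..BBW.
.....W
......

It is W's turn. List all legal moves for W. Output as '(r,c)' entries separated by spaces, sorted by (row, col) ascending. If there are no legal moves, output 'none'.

(0,2): no bracket -> illegal
(0,4): no bracket -> illegal
(1,0): no bracket -> illegal
(1,1): no bracket -> illegal
(1,2): flips 1 -> legal
(1,4): no bracket -> illegal
(2,0): no bracket -> illegal
(2,4): no bracket -> illegal
(3,0): no bracket -> illegal
(3,1): flips 2 -> legal
(4,1): no bracket -> illegal
(4,2): no bracket -> illegal
(4,3): no bracket -> illegal
(4,4): no bracket -> illegal

Answer: (1,2) (3,1)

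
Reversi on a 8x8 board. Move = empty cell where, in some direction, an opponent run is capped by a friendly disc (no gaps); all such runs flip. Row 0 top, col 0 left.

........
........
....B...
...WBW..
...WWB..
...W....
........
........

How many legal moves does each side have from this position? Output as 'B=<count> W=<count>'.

-- B to move --
(2,2): no bracket -> illegal
(2,3): no bracket -> illegal
(2,5): flips 1 -> legal
(2,6): no bracket -> illegal
(3,2): flips 1 -> legal
(3,6): flips 1 -> legal
(4,2): flips 3 -> legal
(4,6): flips 1 -> legal
(5,2): flips 1 -> legal
(5,4): flips 1 -> legal
(5,5): no bracket -> illegal
(6,2): no bracket -> illegal
(6,3): no bracket -> illegal
(6,4): no bracket -> illegal
B mobility = 7
-- W to move --
(1,3): flips 1 -> legal
(1,4): flips 2 -> legal
(1,5): flips 1 -> legal
(2,3): no bracket -> illegal
(2,5): flips 1 -> legal
(3,6): no bracket -> illegal
(4,6): flips 1 -> legal
(5,4): no bracket -> illegal
(5,5): flips 1 -> legal
(5,6): no bracket -> illegal
W mobility = 6

Answer: B=7 W=6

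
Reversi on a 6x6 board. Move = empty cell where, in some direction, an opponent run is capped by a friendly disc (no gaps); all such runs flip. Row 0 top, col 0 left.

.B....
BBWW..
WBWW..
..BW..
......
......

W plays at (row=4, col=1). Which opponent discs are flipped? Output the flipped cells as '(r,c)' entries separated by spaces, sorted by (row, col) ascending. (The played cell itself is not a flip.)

Dir NW: first cell '.' (not opp) -> no flip
Dir N: first cell '.' (not opp) -> no flip
Dir NE: opp run (3,2) capped by W -> flip
Dir W: first cell '.' (not opp) -> no flip
Dir E: first cell '.' (not opp) -> no flip
Dir SW: first cell '.' (not opp) -> no flip
Dir S: first cell '.' (not opp) -> no flip
Dir SE: first cell '.' (not opp) -> no flip

Answer: (3,2)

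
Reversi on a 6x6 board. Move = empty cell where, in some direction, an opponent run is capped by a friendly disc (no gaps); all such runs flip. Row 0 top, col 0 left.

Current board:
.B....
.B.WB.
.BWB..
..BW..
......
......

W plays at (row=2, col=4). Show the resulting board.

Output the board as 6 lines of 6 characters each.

Answer: .B....
.B.WB.
.BWWW.
..BW..
......
......

Derivation:
Place W at (2,4); scan 8 dirs for brackets.
Dir NW: first cell 'W' (not opp) -> no flip
Dir N: opp run (1,4), next='.' -> no flip
Dir NE: first cell '.' (not opp) -> no flip
Dir W: opp run (2,3) capped by W -> flip
Dir E: first cell '.' (not opp) -> no flip
Dir SW: first cell 'W' (not opp) -> no flip
Dir S: first cell '.' (not opp) -> no flip
Dir SE: first cell '.' (not opp) -> no flip
All flips: (2,3)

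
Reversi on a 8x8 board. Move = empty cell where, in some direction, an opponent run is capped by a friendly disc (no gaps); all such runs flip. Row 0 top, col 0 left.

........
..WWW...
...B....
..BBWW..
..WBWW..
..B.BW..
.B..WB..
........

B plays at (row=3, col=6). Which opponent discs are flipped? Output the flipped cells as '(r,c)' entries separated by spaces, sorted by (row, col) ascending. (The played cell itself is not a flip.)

Dir NW: first cell '.' (not opp) -> no flip
Dir N: first cell '.' (not opp) -> no flip
Dir NE: first cell '.' (not opp) -> no flip
Dir W: opp run (3,5) (3,4) capped by B -> flip
Dir E: first cell '.' (not opp) -> no flip
Dir SW: opp run (4,5) capped by B -> flip
Dir S: first cell '.' (not opp) -> no flip
Dir SE: first cell '.' (not opp) -> no flip

Answer: (3,4) (3,5) (4,5)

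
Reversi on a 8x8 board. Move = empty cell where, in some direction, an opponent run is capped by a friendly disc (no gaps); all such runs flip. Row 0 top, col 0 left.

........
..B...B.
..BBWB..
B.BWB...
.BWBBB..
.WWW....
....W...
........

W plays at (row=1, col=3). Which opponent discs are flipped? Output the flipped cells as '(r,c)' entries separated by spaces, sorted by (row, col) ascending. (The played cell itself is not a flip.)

Dir NW: first cell '.' (not opp) -> no flip
Dir N: first cell '.' (not opp) -> no flip
Dir NE: first cell '.' (not opp) -> no flip
Dir W: opp run (1,2), next='.' -> no flip
Dir E: first cell '.' (not opp) -> no flip
Dir SW: opp run (2,2), next='.' -> no flip
Dir S: opp run (2,3) capped by W -> flip
Dir SE: first cell 'W' (not opp) -> no flip

Answer: (2,3)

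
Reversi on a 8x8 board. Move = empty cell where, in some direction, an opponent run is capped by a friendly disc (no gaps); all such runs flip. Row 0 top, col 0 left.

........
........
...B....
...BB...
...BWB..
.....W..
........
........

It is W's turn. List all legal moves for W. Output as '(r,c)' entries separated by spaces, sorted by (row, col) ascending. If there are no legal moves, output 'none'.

Answer: (2,2) (2,4) (3,5) (4,2) (4,6)

Derivation:
(1,2): no bracket -> illegal
(1,3): no bracket -> illegal
(1,4): no bracket -> illegal
(2,2): flips 1 -> legal
(2,4): flips 1 -> legal
(2,5): no bracket -> illegal
(3,2): no bracket -> illegal
(3,5): flips 1 -> legal
(3,6): no bracket -> illegal
(4,2): flips 1 -> legal
(4,6): flips 1 -> legal
(5,2): no bracket -> illegal
(5,3): no bracket -> illegal
(5,4): no bracket -> illegal
(5,6): no bracket -> illegal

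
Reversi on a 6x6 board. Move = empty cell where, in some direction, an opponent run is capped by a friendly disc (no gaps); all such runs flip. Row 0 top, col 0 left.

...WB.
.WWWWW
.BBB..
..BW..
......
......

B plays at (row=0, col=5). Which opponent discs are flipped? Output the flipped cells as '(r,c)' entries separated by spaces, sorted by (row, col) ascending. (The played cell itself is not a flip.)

Dir NW: edge -> no flip
Dir N: edge -> no flip
Dir NE: edge -> no flip
Dir W: first cell 'B' (not opp) -> no flip
Dir E: edge -> no flip
Dir SW: opp run (1,4) capped by B -> flip
Dir S: opp run (1,5), next='.' -> no flip
Dir SE: edge -> no flip

Answer: (1,4)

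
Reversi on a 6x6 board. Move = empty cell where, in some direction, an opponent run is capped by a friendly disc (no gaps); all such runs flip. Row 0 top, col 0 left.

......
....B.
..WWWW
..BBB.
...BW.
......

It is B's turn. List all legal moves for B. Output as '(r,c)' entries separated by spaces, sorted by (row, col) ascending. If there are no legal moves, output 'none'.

(1,1): flips 1 -> legal
(1,2): flips 2 -> legal
(1,3): flips 1 -> legal
(1,5): flips 1 -> legal
(2,1): no bracket -> illegal
(3,1): no bracket -> illegal
(3,5): no bracket -> illegal
(4,5): flips 1 -> legal
(5,3): no bracket -> illegal
(5,4): flips 1 -> legal
(5,5): flips 1 -> legal

Answer: (1,1) (1,2) (1,3) (1,5) (4,5) (5,4) (5,5)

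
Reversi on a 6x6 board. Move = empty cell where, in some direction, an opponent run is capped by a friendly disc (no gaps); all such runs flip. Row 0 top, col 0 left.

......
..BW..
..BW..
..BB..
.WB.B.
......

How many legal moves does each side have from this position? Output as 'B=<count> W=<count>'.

-- B to move --
(0,2): no bracket -> illegal
(0,3): flips 2 -> legal
(0,4): flips 1 -> legal
(1,4): flips 2 -> legal
(2,4): flips 1 -> legal
(3,0): no bracket -> illegal
(3,1): no bracket -> illegal
(3,4): flips 1 -> legal
(4,0): flips 1 -> legal
(5,0): flips 1 -> legal
(5,1): no bracket -> illegal
(5,2): no bracket -> illegal
B mobility = 7
-- W to move --
(0,1): flips 1 -> legal
(0,2): no bracket -> illegal
(0,3): no bracket -> illegal
(1,1): flips 1 -> legal
(2,1): flips 1 -> legal
(2,4): no bracket -> illegal
(3,1): flips 1 -> legal
(3,4): no bracket -> illegal
(3,5): no bracket -> illegal
(4,3): flips 2 -> legal
(4,5): no bracket -> illegal
(5,1): no bracket -> illegal
(5,2): no bracket -> illegal
(5,3): no bracket -> illegal
(5,4): no bracket -> illegal
(5,5): no bracket -> illegal
W mobility = 5

Answer: B=7 W=5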